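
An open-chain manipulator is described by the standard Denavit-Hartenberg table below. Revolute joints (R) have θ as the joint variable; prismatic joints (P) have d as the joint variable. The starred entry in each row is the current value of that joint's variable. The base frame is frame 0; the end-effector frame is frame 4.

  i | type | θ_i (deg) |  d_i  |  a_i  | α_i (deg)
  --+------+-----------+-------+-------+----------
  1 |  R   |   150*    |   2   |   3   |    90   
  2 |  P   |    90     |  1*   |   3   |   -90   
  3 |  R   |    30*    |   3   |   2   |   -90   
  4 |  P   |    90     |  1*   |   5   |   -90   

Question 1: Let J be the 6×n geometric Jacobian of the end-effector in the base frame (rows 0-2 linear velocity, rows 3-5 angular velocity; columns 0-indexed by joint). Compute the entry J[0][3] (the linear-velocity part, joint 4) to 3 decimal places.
-0.433

prismatic axis z_3 = (-0.4330,-0.7500,-0.5000)
J_v[:, 3] = z_3; J_ω[:, 3] = (0,0,0)
entry J[0][3] = -0.4330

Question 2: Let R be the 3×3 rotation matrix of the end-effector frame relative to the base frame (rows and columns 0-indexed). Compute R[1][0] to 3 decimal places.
0.500

End-effector x-axis (col 0 of R) = (-0.8660,0.5000,-0.0000)
R[1][0] = 0.5000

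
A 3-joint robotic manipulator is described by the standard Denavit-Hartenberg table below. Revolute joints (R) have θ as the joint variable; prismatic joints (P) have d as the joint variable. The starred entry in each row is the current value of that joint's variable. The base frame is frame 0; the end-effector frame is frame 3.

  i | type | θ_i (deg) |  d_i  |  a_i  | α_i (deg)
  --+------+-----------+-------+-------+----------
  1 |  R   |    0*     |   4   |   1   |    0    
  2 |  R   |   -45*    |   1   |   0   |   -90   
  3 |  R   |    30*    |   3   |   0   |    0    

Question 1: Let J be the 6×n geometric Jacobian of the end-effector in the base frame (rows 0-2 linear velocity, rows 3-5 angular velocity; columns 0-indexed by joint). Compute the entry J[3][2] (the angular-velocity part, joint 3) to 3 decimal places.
axis z_2 = (0.7071,0.7071,0.0000); lever o_n−o_2 = (2.1213,2.1213,0.0000)
cross product → J_v[:, 2] = (-0.0000,0.0000,0.0000)
J_ω[:, 2] = z_2
entry J[3][2] = 0.7071

0.707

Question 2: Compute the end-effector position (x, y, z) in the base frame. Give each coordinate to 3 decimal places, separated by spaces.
3.121 2.121 5.000

after link 1: o_1 = (1.0000, 0.0000, 4.0000)
after link 2: o_2 = (1.0000, 0.0000, 5.0000)
after link 3: o_3 = (3.1213, 2.1213, 5.0000)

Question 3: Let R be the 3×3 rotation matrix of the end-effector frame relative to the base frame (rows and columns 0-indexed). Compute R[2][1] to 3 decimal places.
-0.866

End-effector y-axis (col 1 of R) = (-0.3536,0.3536,-0.8660)
R[2][1] = -0.8660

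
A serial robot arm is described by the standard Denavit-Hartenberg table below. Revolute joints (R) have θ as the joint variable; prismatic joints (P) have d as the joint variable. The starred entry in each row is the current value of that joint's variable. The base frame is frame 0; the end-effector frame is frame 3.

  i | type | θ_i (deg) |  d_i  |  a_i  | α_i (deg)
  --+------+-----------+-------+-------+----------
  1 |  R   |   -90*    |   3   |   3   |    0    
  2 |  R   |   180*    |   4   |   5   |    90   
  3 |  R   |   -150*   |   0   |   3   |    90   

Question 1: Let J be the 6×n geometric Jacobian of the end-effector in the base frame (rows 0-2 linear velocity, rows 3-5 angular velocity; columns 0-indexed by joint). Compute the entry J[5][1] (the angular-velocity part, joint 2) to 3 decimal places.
axis z_1 = (0.0000,0.0000,1.0000); lever o_n−o_1 = (0.0000,2.4019,2.5000)
cross product → J_v[:, 1] = (-2.4019,0.0000,0.0000)
J_ω[:, 1] = z_1
entry J[5][1] = 1.0000

1.000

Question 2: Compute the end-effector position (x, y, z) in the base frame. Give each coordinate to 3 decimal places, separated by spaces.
after link 1: o_1 = (0.0000, -3.0000, 3.0000)
after link 2: o_2 = (0.0000, 2.0000, 7.0000)
after link 3: o_3 = (0.0000, -0.5981, 5.5000)

0.000 -0.598 5.500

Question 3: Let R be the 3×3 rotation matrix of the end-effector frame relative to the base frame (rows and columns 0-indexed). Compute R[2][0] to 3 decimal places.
End-effector x-axis (col 0 of R) = (-0.0000,-0.8660,-0.5000)
R[2][0] = -0.5000

-0.500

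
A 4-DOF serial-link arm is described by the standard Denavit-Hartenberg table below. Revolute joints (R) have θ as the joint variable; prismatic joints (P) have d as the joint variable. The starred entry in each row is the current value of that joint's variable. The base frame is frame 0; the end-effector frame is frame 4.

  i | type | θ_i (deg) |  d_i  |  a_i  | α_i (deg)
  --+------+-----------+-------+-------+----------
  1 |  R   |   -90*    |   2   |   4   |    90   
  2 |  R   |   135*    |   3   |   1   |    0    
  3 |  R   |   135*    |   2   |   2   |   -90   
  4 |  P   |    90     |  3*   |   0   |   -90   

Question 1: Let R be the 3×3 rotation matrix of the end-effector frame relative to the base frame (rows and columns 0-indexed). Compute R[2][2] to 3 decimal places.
End-effector z-axis (col 2 of R) = (0.0000,-0.0000,1.0000)
R[2][2] = 1.0000

1.000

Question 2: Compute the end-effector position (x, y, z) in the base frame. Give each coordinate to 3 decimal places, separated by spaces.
after link 1: o_1 = (0.0000, -4.0000, 2.0000)
after link 2: o_2 = (-3.0000, -3.2929, 2.7071)
after link 3: o_3 = (-5.0000, -3.2929, 0.7071)
after link 4: o_4 = (-5.0000, -6.2929, 0.7071)

-5.000 -6.293 0.707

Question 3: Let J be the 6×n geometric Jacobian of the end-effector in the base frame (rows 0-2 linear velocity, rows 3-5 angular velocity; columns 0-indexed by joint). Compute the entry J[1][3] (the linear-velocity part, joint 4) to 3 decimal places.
prismatic axis z_3 = (-0.0000,-1.0000,-0.0000)
J_v[:, 3] = z_3; J_ω[:, 3] = (0,0,0)
entry J[1][3] = -1.0000

-1.000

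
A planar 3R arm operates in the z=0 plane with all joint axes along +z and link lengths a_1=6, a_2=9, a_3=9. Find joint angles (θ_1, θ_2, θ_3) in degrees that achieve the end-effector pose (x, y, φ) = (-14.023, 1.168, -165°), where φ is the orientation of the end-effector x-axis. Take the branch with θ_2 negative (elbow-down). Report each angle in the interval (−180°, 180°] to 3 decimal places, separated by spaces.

wrist centre = target − a_3·(cos φ, sin φ) = (-5.3297, 3.4974)
cos θ_2 = (40.6370−6²−9²)/(2·6·9) = -0.7071; θ_2 = -134.9966° (elbow-down)
β = atan2(3.4974,-5.3297) = 146.7268°; ψ = atan2(-6.3643,-0.3636) = -93.2697°
θ_1 = β − ψ = 239.9965°
θ_3 = φ − θ_1 − θ_2 = 90.0002° (wrapped to (-180°,180°])

-120.004 -134.997 90.000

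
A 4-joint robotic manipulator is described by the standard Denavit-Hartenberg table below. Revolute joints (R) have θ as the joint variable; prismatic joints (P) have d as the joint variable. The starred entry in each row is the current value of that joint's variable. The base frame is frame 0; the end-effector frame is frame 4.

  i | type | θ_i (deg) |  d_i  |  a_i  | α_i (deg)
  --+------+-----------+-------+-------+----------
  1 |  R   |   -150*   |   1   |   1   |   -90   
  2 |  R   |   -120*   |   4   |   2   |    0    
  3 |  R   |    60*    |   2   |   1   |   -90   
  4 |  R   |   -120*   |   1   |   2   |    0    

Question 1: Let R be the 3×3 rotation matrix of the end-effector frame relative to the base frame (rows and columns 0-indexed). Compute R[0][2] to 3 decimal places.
End-effector z-axis (col 2 of R) = (-0.7500,-0.4330,-0.5000)
R[0][2] = -0.7500

-0.750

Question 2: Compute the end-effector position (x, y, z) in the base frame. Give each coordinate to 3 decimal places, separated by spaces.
3.116 -7.129 2.232

after link 1: o_1 = (-0.8660, -0.5000, 1.0000)
after link 2: o_2 = (2.0000, -3.4641, 2.7321)
after link 3: o_3 = (2.5670, -5.4462, 3.5981)
after link 4: o_4 = (3.1160, -7.1292, 2.2321)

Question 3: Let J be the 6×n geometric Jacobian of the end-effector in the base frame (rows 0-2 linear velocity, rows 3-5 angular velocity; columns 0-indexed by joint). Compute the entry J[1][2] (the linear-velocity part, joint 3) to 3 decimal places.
0.250

axis z_2 = (0.5000,-0.8660,0.0000); lever o_n−o_2 = (1.1160,-3.6651,-0.5000)
cross product → J_v[:, 2] = (0.4330,0.2500,-0.8660)
J_ω[:, 2] = z_2
entry J[1][2] = 0.2500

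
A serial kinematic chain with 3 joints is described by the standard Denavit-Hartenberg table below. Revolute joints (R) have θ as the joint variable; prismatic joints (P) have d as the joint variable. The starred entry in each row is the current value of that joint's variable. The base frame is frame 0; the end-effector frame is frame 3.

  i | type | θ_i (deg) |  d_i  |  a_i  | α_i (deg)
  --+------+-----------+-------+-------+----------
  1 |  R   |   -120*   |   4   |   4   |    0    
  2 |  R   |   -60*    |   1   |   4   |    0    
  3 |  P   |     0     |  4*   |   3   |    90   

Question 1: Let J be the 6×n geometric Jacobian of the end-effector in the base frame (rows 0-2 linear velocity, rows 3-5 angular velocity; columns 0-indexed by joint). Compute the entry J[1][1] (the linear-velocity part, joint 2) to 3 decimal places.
-7.000

axis z_1 = (0.0000,0.0000,1.0000); lever o_n−o_1 = (-7.0000,-0.0000,5.0000)
cross product → J_v[:, 1] = (0.0000,-7.0000,0.0000)
J_ω[:, 1] = z_1
entry J[1][1] = -7.0000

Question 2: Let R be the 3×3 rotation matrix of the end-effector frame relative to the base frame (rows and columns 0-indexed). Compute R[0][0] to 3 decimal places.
-1.000

End-effector x-axis (col 0 of R) = (-1.0000,-0.0000,0.0000)
R[0][0] = -1.0000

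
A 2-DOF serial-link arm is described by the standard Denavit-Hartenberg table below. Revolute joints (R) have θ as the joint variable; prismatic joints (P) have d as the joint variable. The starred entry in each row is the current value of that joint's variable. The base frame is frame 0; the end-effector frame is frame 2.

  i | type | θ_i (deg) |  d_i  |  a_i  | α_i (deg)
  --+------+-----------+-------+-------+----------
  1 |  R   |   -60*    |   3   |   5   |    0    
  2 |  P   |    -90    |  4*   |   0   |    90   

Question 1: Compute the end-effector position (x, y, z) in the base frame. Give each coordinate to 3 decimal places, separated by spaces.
after link 1: o_1 = (2.5000, -4.3301, 3.0000)
after link 2: o_2 = (2.5000, -4.3301, 7.0000)

2.500 -4.330 7.000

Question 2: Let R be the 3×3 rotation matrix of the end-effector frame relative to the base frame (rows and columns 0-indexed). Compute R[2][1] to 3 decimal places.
1.000

End-effector y-axis (col 1 of R) = (0.0000,-0.0000,1.0000)
R[2][1] = 1.0000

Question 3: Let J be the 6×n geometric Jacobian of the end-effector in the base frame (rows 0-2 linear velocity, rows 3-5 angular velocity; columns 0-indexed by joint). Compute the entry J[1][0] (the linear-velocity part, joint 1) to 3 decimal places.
2.500

axis z_0 = ẑ; lever o_n−o_0 = (2.5000,-4.3301,7.0000)
cross product → J_v[:, 0] = (4.3301,2.5000,-0.0000)
J_ω[:, 0] = z_0
entry J[1][0] = 2.5000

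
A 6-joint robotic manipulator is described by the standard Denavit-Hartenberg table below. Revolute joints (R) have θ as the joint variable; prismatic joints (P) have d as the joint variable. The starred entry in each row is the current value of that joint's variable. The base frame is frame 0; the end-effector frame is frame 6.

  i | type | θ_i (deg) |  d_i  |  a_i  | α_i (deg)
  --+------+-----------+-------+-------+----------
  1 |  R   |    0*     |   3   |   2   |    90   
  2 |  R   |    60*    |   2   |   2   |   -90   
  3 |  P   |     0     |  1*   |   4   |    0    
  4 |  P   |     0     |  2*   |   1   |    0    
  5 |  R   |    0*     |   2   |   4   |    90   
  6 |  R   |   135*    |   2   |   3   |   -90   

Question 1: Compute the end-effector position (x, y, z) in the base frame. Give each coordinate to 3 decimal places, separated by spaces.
after link 1: o_1 = (2.0000, 0.0000, 3.0000)
after link 2: o_2 = (3.0000, -2.0000, 4.7321)
after link 3: o_3 = (4.1340, -2.0000, 8.6962)
after link 4: o_4 = (2.9019, -2.0000, 10.5622)
after link 5: o_5 = (3.1699, -2.0000, 15.0263)
after link 6: o_6 = (0.2721, -4.0000, 14.2498)

0.272 -4.000 14.250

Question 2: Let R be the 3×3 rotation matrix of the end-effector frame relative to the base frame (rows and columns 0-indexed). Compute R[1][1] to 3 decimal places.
End-effector y-axis (col 1 of R) = (0.0000,1.0000,-0.0000)
R[1][1] = 1.0000

1.000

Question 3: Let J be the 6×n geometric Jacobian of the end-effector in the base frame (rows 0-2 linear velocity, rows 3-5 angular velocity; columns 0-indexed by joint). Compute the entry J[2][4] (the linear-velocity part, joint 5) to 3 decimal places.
1.732

axis z_4 = (-0.8660,-0.0000,0.5000); lever o_n−o_4 = (-2.6298,-2.0000,3.6876)
cross product → J_v[:, 4] = (1.0000,1.8787,1.7321)
J_ω[:, 4] = z_4
entry J[2][4] = 1.7321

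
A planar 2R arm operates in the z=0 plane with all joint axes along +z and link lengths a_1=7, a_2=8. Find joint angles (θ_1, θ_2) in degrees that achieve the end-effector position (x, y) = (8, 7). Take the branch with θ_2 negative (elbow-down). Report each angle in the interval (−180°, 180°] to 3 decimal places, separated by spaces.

90.000 -90.000

cos θ_2 = (113.0000−7²−8²)/(2·7·8) = 0.0000; θ_2 = -90.0000° (elbow-down)
β = atan2(7.0000,8.0000) = 41.1859°; ψ = atan2(-8.0000,7.0000) = -48.8141°
θ_1 = β − ψ = 90.0000°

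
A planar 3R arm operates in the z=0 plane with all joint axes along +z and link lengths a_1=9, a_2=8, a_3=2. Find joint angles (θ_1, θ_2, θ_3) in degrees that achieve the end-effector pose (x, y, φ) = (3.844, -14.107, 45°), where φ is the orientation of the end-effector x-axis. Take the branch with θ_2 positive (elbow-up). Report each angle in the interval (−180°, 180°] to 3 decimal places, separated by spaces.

-102.210 45.006 102.204

wrist centre = target − a_3·(cos φ, sin φ) = (2.4298, -15.5212)
cos θ_2 = (246.8119−9²−8²)/(2·9·8) = 0.7070; θ_2 = 45.0064° (elbow-up)
β = atan2(-15.5212,2.4298) = -81.1028°; ψ = atan2(5.6575,14.6562) = 21.1072°
θ_1 = β − ψ = -102.2100°
θ_3 = φ − θ_1 − θ_2 = 102.2036° (wrapped to (-180°,180°])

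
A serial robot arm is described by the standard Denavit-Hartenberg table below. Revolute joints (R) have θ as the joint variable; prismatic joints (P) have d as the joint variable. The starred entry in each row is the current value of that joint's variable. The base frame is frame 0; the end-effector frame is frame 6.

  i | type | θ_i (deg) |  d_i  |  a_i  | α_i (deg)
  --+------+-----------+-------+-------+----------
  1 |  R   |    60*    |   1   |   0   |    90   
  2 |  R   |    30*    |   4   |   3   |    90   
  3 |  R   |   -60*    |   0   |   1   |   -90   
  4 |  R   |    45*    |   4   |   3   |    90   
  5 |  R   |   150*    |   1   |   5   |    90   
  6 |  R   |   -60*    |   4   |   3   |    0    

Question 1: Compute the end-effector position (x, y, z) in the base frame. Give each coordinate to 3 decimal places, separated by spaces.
after link 1: o_1 = (0.0000, 0.0000, 1.0000)
after link 2: o_2 = (4.7631, 0.2500, 2.5000)
after link 3: o_3 = (4.2296, 1.0580, 2.7500)
after link 4: o_4 = (5.7997, 3.4516, 6.8495)
after link 5: o_5 = (10.0182, 4.1797, 4.0793)
after link 6: o_6 = (13.5557, 3.7693, 7.5890)

13.556 3.769 7.589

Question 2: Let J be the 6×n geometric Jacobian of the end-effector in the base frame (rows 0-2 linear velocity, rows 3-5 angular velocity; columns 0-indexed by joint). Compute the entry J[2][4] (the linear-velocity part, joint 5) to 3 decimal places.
axis z_4 = (-0.2005,0.8775,-0.4356); lever o_n−o_4 = (7.7560,0.3177,0.7395)
cross product → J_v[:, 4] = (0.7873,-3.2303,-6.8699)
J_ω[:, 4] = z_4
entry J[2][4] = -6.8699

-6.870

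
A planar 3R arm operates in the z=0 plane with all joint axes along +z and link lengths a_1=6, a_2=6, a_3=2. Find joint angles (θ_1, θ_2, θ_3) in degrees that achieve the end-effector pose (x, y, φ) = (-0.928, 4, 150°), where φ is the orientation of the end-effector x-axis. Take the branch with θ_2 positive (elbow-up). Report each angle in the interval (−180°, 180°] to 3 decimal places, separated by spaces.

-0.003 149.999 0.004

wrist centre = target − a_3·(cos φ, sin φ) = (0.8041, 3.0000)
cos θ_2 = (9.6465−6²−6²)/(2·6·6) = -0.8660; θ_2 = 149.9995° (elbow-up)
β = atan2(3.0000,0.8041) = 74.9964°; ψ = atan2(3.0000,0.8039) = 74.9997°
θ_1 = β − ψ = -0.0034°
θ_3 = φ − θ_1 − θ_2 = 0.0039° (wrapped to (-180°,180°])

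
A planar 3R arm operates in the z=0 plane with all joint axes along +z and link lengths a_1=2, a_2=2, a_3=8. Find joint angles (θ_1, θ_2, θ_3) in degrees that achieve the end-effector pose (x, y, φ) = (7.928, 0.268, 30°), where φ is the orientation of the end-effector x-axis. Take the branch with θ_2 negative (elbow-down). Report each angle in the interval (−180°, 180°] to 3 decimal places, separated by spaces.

-59.997 -30.011 120.008

wrist centre = target − a_3·(cos φ, sin φ) = (0.9998, -3.7320)
cos θ_2 = (14.9274−2²−2²)/(2·2·2) = 0.8659; θ_2 = -30.0113° (elbow-down)
β = atan2(-3.7320,0.9998) = -75.0027°; ψ = atan2(-1.0003,3.7319) = -15.0056°
θ_1 = β − ψ = -59.9971°
θ_3 = φ − θ_1 − θ_2 = 120.0083° (wrapped to (-180°,180°])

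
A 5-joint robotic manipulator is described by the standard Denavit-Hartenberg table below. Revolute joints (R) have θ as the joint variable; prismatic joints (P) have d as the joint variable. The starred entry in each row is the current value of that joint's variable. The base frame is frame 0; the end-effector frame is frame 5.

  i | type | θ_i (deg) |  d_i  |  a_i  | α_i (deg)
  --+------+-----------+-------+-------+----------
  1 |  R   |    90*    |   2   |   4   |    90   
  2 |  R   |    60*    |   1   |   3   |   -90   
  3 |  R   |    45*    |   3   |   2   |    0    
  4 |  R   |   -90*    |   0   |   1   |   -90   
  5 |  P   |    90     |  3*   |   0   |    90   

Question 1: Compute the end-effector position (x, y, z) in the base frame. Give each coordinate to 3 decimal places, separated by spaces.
after link 1: o_1 = (0.0000, 4.0000, 2.0000)
after link 2: o_2 = (1.0000, 5.5000, 4.5981)
after link 3: o_3 = (-0.4142, 3.6090, 7.3228)
after link 4: o_4 = (0.2929, 3.9626, 7.9352)
after link 5: o_5 = (-1.8284, 5.0232, 9.7723)

-1.828 5.023 9.772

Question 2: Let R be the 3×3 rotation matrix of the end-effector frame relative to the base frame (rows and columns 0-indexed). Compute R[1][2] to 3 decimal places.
0.354

End-effector z-axis (col 2 of R) = (0.7071,0.3536,0.6124)
R[1][2] = 0.3536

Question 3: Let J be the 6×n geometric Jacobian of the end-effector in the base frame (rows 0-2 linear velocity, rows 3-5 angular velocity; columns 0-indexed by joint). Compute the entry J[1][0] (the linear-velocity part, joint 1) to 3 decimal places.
axis z_0 = ẑ; lever o_n−o_0 = (-1.8284,5.0232,9.7723)
cross product → J_v[:, 0] = (-5.0232,-1.8284,0.0000)
J_ω[:, 0] = z_0
entry J[1][0] = -1.8284

-1.828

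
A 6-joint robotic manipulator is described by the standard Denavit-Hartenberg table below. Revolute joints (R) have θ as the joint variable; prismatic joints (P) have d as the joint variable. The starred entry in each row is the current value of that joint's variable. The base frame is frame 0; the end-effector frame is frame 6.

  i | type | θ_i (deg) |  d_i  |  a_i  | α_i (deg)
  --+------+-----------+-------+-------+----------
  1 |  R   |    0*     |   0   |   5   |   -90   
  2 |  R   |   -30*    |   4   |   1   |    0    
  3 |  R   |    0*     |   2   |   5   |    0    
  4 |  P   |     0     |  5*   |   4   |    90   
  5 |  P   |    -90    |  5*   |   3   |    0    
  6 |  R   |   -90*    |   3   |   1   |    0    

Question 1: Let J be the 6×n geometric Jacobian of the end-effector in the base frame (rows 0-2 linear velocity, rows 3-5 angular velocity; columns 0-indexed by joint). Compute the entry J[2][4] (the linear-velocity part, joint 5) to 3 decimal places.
prismatic axis z_4 = (-0.5000,0.0000,0.8660)
J_v[:, 4] = z_4; J_ω[:, 4] = (0,0,0)
entry J[2][4] = 0.8660

0.866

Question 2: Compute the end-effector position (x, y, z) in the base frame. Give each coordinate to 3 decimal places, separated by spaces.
8.794 8.000 11.428

after link 1: o_1 = (5.0000, 0.0000, 0.0000)
after link 2: o_2 = (5.8660, 4.0000, 0.5000)
after link 3: o_3 = (10.1962, 6.0000, 3.0000)
after link 4: o_4 = (13.6603, 11.0000, 5.0000)
after link 5: o_5 = (11.1603, 8.0000, 9.3301)
after link 6: o_6 = (8.7942, 8.0000, 11.4282)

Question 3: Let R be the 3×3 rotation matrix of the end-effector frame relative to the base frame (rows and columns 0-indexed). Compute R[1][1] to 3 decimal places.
-1.000

End-effector y-axis (col 1 of R) = (0.0000,-1.0000,0.0000)
R[1][1] = -1.0000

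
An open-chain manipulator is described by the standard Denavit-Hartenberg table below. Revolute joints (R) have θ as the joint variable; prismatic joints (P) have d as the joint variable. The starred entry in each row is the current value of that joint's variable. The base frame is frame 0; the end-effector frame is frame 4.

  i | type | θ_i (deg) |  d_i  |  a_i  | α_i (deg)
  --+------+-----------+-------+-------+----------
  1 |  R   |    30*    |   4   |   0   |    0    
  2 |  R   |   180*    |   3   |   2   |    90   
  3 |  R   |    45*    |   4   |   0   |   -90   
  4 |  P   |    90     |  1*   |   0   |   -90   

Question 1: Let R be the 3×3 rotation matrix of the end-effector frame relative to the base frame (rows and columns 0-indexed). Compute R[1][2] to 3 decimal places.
0.354

End-effector z-axis (col 2 of R) = (0.6124,0.3536,-0.7071)
R[1][2] = 0.3536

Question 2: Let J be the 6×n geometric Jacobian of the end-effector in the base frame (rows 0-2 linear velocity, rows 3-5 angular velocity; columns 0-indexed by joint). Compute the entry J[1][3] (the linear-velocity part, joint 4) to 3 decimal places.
prismatic axis z_3 = (0.6124,0.3536,0.7071)
J_v[:, 3] = z_3; J_ω[:, 3] = (0,0,0)
entry J[1][3] = 0.3536

0.354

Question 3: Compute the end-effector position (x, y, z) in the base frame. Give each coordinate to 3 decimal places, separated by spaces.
-3.120 2.818 7.707

after link 1: o_1 = (0.0000, 0.0000, 4.0000)
after link 2: o_2 = (-1.7321, -1.0000, 7.0000)
after link 3: o_3 = (-3.7321, 2.4641, 7.0000)
after link 4: o_4 = (-3.1197, 2.8177, 7.7071)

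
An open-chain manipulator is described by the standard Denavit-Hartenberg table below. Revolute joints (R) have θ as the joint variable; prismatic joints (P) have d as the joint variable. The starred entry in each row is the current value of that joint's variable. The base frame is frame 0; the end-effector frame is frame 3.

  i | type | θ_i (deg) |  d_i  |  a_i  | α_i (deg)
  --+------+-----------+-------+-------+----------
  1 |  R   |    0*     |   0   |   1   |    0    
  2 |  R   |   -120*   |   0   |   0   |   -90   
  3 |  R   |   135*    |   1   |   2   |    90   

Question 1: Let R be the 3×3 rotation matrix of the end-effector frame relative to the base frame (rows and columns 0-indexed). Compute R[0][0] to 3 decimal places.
0.354

End-effector x-axis (col 0 of R) = (0.3536,0.6124,-0.7071)
R[0][0] = 0.3536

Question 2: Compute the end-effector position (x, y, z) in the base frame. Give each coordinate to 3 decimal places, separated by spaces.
after link 1: o_1 = (1.0000, 0.0000, 0.0000)
after link 2: o_2 = (1.0000, 0.0000, 0.0000)
after link 3: o_3 = (2.5731, 0.7247, -1.4142)

2.573 0.725 -1.414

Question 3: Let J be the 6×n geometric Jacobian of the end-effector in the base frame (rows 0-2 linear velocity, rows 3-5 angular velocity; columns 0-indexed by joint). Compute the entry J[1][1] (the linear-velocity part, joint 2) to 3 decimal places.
1.573

axis z_1 = (0.0000,0.0000,1.0000); lever o_n−o_1 = (1.5731,0.7247,-1.4142)
cross product → J_v[:, 1] = (-0.7247,1.5731,0.0000)
J_ω[:, 1] = z_1
entry J[1][1] = 1.5731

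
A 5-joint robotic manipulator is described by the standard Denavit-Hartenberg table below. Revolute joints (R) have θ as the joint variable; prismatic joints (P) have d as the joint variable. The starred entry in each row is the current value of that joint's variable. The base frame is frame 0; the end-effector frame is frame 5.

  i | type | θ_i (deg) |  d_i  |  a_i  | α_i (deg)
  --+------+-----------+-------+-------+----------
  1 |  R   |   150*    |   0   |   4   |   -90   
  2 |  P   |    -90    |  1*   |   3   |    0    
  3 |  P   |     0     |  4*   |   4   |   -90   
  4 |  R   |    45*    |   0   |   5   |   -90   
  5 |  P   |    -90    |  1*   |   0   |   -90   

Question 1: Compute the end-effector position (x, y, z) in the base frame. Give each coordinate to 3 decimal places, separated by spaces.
-3.843 1.344 9.828

after link 1: o_1 = (-3.4641, 2.0000, 0.0000)
after link 2: o_2 = (-3.9641, 1.1340, 3.0000)
after link 3: o_3 = (-5.9641, -2.3301, 7.0000)
after link 4: o_4 = (-4.1963, 0.7317, 10.5355)
after link 5: o_5 = (-3.8428, 1.3441, 9.8284)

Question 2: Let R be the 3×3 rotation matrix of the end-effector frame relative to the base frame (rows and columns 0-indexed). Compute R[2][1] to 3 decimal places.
End-effector y-axis (col 1 of R) = (-0.3536,-0.6124,0.7071)
R[2][1] = 0.7071

0.707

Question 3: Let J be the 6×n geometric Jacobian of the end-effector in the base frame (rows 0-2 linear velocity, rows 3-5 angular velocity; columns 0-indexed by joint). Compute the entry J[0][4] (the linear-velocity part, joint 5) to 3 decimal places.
0.354

prismatic axis z_4 = (0.3536,0.6124,-0.7071)
J_v[:, 4] = z_4; J_ω[:, 4] = (0,0,0)
entry J[0][4] = 0.3536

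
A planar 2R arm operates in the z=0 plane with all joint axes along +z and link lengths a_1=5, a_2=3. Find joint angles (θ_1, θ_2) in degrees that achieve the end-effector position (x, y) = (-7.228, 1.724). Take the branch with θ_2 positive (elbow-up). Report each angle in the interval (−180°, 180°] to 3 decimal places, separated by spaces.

cos θ_2 = (55.2162−5²−3²)/(2·5·3) = 0.7072; θ_2 = 44.9920° (elbow-up)
β = atan2(1.7240,-7.2280) = 166.5846°; ψ = atan2(2.1210,7.1216) = 16.5851°
θ_1 = β − ψ = 149.9996°

150.000 44.992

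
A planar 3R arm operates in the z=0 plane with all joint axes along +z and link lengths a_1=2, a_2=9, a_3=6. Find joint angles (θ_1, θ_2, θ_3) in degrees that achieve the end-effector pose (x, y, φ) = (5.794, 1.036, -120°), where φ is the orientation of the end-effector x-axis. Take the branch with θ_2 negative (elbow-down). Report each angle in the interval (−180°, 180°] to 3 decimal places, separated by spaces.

60.008 -30.009 -150.000

wrist centre = target − a_3·(cos φ, sin φ) = (8.7940, 6.2322)
cos θ_2 = (116.1742−2²−9²)/(2·2·9) = 0.8659; θ_2 = -30.0088° (elbow-down)
β = atan2(6.2322,8.7940) = 35.3245°; ψ = atan2(-4.5012,9.7935) = -24.6839°
θ_1 = β − ψ = 60.0084°
θ_3 = φ − θ_1 − θ_2 = -149.9997° (wrapped to (-180°,180°])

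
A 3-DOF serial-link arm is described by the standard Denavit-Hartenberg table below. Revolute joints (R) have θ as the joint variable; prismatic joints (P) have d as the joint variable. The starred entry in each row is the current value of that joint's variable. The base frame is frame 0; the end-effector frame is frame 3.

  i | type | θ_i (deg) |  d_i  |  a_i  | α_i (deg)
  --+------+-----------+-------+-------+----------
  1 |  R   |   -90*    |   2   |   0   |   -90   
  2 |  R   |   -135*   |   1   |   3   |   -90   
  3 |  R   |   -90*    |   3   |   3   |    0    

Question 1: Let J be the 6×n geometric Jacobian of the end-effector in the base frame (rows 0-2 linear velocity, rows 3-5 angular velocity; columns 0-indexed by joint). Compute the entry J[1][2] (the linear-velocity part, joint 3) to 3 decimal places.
2.121

axis z_2 = (0.0000,-0.7071,0.7071); lever o_n−o_2 = (3.0000,-2.1213,2.1213)
cross product → J_v[:, 2] = (-0.0000,2.1213,2.1213)
J_ω[:, 2] = z_2
entry J[1][2] = 2.1213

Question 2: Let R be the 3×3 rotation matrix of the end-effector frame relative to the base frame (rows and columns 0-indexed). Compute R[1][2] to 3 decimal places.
-0.707

End-effector z-axis (col 2 of R) = (0.0000,-0.7071,0.7071)
R[1][2] = -0.7071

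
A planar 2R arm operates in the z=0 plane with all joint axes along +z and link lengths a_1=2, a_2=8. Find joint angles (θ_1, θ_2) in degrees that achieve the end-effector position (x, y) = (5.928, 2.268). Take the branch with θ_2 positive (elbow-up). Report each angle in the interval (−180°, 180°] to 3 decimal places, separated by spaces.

-120.009 150.008

cos θ_2 = (40.2850−2²−8²)/(2·2·8) = -0.8661; θ_2 = 150.0078° (elbow-up)
β = atan2(2.2680,5.9280) = 20.9364°; ψ = atan2(3.9991,-4.9287) = 140.9450°
θ_1 = β − ψ = -120.0086°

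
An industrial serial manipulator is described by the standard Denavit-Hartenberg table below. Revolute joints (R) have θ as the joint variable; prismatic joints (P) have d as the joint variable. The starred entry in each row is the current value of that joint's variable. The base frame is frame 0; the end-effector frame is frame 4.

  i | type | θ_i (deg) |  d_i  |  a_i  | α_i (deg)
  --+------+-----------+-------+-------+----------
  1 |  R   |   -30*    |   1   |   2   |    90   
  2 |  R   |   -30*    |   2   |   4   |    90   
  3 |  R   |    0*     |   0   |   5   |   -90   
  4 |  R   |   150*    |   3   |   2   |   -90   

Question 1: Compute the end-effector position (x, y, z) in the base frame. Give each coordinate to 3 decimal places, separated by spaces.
after link 1: o_1 = (1.7321, -1.0000, 1.0000)
after link 2: o_2 = (3.7321, -4.4641, -1.0000)
after link 3: o_3 = (7.4821, -6.6292, -3.5000)
after link 4: o_4 = (5.1160, -8.7272, -1.7679)

5.116 -8.727 -1.768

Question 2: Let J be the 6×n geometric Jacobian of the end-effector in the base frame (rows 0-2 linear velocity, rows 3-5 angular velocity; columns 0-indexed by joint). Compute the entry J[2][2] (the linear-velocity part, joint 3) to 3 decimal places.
1.500

axis z_2 = (-0.4330,0.2500,-0.8660); lever o_n−o_2 = (1.3840,-4.2631,-0.7679)
cross product → J_v[:, 2] = (-3.8840,-1.5311,1.5000)
J_ω[:, 2] = z_2
entry J[2][2] = 1.5000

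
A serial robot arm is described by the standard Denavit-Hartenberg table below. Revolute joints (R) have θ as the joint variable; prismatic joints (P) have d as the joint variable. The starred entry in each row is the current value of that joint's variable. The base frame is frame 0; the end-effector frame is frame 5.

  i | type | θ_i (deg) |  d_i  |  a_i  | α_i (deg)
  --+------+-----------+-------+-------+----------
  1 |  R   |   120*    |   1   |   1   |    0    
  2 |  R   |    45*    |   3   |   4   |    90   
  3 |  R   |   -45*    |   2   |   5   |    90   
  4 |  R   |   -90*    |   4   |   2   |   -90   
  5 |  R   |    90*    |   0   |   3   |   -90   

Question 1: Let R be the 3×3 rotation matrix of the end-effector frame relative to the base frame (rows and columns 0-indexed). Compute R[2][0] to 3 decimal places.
End-effector x-axis (col 0 of R) = (-0.6830,0.1830,0.7071)
R[2][0] = 0.7071

0.707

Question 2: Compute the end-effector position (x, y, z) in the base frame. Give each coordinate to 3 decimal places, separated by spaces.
after link 1: o_1 = (-0.5000, 0.8660, 1.0000)
after link 2: o_2 = (-4.3637, 1.9013, 4.0000)
after link 3: o_3 = (-7.2611, 4.7482, 0.4645)
after link 4: o_4 = (-5.0467, 2.0843, -2.3640)
after link 5: o_5 = (-7.0958, 2.6334, -0.2426)

-7.096 2.633 -0.243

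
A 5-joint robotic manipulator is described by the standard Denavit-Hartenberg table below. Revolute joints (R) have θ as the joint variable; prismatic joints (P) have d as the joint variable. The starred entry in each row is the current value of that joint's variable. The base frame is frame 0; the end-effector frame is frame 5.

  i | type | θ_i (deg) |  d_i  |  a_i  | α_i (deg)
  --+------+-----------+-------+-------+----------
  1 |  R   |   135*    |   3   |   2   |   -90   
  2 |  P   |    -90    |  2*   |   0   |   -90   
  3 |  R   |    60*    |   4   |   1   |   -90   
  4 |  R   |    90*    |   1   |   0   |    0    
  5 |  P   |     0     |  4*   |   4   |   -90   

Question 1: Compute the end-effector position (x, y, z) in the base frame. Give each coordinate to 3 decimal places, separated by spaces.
-0.448 2.380 -0.830

after link 1: o_1 = (-1.4142, 1.4142, 3.0000)
after link 2: o_2 = (-2.8284, 0.0000, 3.0000)
after link 3: o_3 = (-5.0445, 3.4408, 3.5000)
after link 4: o_4 = (-4.6909, 3.7944, 2.6340)
after link 5: o_5 = (-0.4483, 2.3801, -0.8301)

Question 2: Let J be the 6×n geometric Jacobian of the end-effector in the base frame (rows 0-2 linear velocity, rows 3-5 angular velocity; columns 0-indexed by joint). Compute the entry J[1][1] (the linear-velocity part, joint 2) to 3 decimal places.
prismatic axis z_1 = (-0.7071,-0.7071,0.0000)
J_v[:, 1] = z_1; J_ω[:, 1] = (0,0,0)
entry J[1][1] = -0.7071

-0.707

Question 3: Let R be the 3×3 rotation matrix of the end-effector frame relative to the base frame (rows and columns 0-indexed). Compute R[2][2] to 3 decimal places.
End-effector z-axis (col 2 of R) = (-0.6124,-0.6124,-0.5000)
R[2][2] = -0.5000

-0.500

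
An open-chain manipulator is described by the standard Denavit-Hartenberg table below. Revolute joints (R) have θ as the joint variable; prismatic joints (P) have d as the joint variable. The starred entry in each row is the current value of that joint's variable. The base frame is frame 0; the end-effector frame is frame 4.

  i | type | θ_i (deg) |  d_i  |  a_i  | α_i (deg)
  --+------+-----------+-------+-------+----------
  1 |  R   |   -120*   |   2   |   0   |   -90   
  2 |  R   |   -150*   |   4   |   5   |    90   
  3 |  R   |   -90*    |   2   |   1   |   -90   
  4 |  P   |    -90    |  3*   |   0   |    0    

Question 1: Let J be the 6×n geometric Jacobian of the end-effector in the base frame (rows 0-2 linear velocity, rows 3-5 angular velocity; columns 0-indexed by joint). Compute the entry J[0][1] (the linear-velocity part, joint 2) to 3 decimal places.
-1.134

axis z_1 = (0.8660,-0.5000,0.0000); lever o_n−o_1 = (6.5622,5.3660,2.2679)
cross product → J_v[:, 1] = (-1.1340,-1.9641,7.9282)
J_ω[:, 1] = z_1
entry J[0][1] = -1.1340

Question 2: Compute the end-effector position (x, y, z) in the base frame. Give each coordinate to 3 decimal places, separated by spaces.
6.562 5.366 4.268

after link 1: o_1 = (0.0000, 0.0000, 2.0000)
after link 2: o_2 = (5.6292, 1.7500, 4.5000)
after link 3: o_3 = (5.2631, 3.1160, 2.7679)
after link 4: o_4 = (6.5622, 5.3660, 4.2679)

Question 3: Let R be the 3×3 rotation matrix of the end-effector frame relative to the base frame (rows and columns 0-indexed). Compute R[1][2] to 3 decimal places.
0.750

End-effector z-axis (col 2 of R) = (0.4330,0.7500,0.5000)
R[1][2] = 0.7500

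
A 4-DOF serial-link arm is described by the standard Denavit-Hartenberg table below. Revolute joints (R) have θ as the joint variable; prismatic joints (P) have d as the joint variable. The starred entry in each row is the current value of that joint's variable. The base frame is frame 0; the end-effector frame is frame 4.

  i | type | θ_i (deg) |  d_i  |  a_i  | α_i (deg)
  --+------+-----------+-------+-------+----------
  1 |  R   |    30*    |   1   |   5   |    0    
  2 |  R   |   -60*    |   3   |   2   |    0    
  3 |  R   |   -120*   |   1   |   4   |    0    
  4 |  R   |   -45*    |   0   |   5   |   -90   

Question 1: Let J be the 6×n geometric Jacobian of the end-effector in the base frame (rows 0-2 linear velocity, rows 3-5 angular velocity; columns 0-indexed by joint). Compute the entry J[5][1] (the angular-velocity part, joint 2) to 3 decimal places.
axis z_1 = (0.0000,0.0000,1.0000); lever o_n−o_1 = (-6.5617,-1.7059,4.0000)
cross product → J_v[:, 1] = (1.7059,-6.5617,0.0000)
J_ω[:, 1] = z_1
entry J[5][1] = 1.0000

1.000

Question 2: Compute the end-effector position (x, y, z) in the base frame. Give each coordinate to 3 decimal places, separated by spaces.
after link 1: o_1 = (4.3301, 2.5000, 1.0000)
after link 2: o_2 = (6.0622, 1.5000, 4.0000)
after link 3: o_3 = (2.5981, -0.5000, 5.0000)
after link 4: o_4 = (-2.2316, 0.7941, 5.0000)

-2.232 0.794 5.000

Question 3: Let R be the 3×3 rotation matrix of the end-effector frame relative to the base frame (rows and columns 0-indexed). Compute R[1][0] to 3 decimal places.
0.259

End-effector x-axis (col 0 of R) = (-0.9659,0.2588,0.0000)
R[1][0] = 0.2588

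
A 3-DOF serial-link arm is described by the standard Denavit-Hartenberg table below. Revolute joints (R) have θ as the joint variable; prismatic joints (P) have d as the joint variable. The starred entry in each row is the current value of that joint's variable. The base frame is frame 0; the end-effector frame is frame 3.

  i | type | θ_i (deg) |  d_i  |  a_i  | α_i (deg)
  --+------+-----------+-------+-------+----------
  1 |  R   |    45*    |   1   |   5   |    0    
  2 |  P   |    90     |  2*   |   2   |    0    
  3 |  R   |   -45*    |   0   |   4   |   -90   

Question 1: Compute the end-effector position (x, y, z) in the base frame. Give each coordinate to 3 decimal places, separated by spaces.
after link 1: o_1 = (3.5355, 3.5355, 1.0000)
after link 2: o_2 = (2.1213, 4.9497, 3.0000)
after link 3: o_3 = (2.1213, 8.9497, 3.0000)

2.121 8.950 3.000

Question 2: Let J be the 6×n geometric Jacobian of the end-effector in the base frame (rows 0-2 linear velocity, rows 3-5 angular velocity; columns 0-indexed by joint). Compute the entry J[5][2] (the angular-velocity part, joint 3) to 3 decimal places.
1.000

axis z_2 = (0.0000,0.0000,1.0000); lever o_n−o_2 = (0.0000,4.0000,0.0000)
cross product → J_v[:, 2] = (-4.0000,0.0000,0.0000)
J_ω[:, 2] = z_2
entry J[5][2] = 1.0000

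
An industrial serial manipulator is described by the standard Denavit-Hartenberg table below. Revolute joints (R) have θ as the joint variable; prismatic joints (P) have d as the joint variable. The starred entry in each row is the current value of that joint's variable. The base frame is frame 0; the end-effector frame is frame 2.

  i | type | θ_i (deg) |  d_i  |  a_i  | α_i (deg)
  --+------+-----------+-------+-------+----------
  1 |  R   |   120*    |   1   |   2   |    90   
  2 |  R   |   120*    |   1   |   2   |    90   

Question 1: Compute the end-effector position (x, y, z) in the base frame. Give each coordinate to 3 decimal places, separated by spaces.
after link 1: o_1 = (-1.0000, 1.7321, 1.0000)
after link 2: o_2 = (0.3660, 1.3660, 2.7321)

0.366 1.366 2.732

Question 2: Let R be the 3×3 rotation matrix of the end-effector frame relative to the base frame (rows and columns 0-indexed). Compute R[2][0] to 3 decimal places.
0.866

End-effector x-axis (col 0 of R) = (0.2500,-0.4330,0.8660)
R[2][0] = 0.8660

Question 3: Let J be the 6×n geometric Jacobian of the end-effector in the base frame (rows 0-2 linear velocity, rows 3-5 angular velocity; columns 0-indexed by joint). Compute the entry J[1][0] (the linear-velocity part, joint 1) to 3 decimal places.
0.366

axis z_0 = ẑ; lever o_n−o_0 = (0.3660,1.3660,2.7321)
cross product → J_v[:, 0] = (-1.3660,0.3660,0.0000)
J_ω[:, 0] = z_0
entry J[1][0] = 0.3660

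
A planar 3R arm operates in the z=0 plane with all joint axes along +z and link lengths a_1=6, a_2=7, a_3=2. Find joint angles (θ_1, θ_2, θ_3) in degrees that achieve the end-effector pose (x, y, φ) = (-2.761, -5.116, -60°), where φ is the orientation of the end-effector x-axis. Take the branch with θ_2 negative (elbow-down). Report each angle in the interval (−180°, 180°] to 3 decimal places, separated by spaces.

wrist centre = target − a_3·(cos φ, sin φ) = (-3.7610, -3.3839)
cos θ_2 = (25.5962−6²−7²)/(2·6·7) = -0.7072; θ_2 = -135.0066° (elbow-down)
β = atan2(-3.3839,-3.7610) = -138.0208°; ψ = atan2(-4.9492,1.0497) = -78.0254°
θ_1 = β − ψ = -59.9954°
θ_3 = φ − θ_1 − θ_2 = 135.0019° (wrapped to (-180°,180°])

-59.995 -135.007 135.002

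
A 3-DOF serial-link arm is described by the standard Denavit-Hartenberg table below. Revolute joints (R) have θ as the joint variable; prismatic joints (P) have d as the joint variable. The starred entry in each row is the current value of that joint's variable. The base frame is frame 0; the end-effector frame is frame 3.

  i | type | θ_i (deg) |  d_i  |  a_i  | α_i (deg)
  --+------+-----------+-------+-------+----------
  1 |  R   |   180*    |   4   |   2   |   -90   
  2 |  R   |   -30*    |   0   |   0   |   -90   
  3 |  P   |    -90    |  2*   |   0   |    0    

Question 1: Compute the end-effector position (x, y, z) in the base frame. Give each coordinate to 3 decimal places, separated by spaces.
after link 1: o_1 = (-2.0000, 0.0000, 4.0000)
after link 2: o_2 = (-2.0000, 0.0000, 4.0000)
after link 3: o_3 = (-3.0000, 0.0000, 2.2679)

-3.000 0.000 2.268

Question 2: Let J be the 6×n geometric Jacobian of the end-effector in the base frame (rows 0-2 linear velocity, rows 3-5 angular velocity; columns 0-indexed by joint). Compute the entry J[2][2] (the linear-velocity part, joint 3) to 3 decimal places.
prismatic axis z_2 = (-0.5000,-0.0000,-0.8660)
J_v[:, 2] = z_2; J_ω[:, 2] = (0,0,0)
entry J[2][2] = -0.8660

-0.866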